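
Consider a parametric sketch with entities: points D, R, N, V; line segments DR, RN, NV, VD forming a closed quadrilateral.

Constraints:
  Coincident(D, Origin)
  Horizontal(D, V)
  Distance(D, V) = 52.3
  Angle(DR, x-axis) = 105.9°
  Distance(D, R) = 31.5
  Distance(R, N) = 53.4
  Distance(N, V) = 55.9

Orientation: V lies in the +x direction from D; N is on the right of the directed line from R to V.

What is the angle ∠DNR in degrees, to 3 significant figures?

7.80°

Checks: |RN| = 53.40 ✓; |NV| = 55.90 ✓.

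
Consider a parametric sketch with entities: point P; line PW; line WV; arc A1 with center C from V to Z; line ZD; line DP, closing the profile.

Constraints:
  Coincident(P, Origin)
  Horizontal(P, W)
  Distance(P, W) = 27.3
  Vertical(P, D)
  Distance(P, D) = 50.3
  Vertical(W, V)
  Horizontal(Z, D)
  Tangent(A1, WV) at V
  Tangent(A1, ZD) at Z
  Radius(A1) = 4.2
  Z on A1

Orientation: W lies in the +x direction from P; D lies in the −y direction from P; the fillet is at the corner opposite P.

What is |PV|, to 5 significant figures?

53.577

P is at the origin; P and W share the same y with |PW| = 27.3 and W on the +x side, so W = (27.300, 0.0000). PD is vertical with |PD| = 50.3 and D on the −y side, so D = (0.0000, -50.300). The virtual corner opposite P is at (27.300, -50.300). The tangent condition forces CV to be normal to WV and since A1 is tangent to ZD there, CZ ⟂ ZD, with radius 4.2, so the center C sits 4.2 in from both sides at C = (23.100, -46.100). That places the tangent points at V = (27.300, -46.100) on WV and Z = (23.100, -50.300) on ZD. Then |PV| = |V − P| = 53.577.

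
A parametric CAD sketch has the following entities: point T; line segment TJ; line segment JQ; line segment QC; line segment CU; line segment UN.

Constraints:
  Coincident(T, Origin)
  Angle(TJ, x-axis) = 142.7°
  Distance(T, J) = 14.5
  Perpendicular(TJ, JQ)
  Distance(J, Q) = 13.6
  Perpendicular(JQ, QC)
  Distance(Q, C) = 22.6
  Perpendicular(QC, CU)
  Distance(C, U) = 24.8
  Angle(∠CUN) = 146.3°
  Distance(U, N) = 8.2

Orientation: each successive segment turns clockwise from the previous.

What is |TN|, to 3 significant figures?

18.4

T is at the origin; TJ runs at 142.7° with length 14.5, so J = (-11.5, 8.79). The perpendicularity gives JQ at right angles to TJ, so JQ runs at 52.7°; with |JQ| = 13.6, Q = (-3.29, 19.6). The perpendicularity gives QC at right angles to JQ, so QC runs at -37.3°; with |QC| = 22.6, C = (14.7, 5.91). QC is perpendicular to CU, so CU runs at -127°; with |CU| = 24.8, U = (-0.344, -13.8). ∠CUN = 146.3° gives UN at -161° from the x-axis; with |UN| = 8.2, N = (-8.10, -16.5). Then |TN| = |N − T| = 18.4.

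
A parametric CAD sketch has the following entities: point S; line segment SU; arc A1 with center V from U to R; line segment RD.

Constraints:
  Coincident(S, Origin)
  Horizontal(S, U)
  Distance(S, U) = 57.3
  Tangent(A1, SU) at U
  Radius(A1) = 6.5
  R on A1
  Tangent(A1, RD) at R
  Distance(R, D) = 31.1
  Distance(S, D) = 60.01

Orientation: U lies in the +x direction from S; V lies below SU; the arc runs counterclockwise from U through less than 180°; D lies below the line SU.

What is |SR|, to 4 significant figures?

51.17

Checks: |SU| = 57.30 ✓; |VU| = 6.500 ✓; |VR| = 6.500 ✓; ∠(VR, RD) = 90.00° ✓; |RD| = 31.10 ✓; |SD| = 60.01 ✓.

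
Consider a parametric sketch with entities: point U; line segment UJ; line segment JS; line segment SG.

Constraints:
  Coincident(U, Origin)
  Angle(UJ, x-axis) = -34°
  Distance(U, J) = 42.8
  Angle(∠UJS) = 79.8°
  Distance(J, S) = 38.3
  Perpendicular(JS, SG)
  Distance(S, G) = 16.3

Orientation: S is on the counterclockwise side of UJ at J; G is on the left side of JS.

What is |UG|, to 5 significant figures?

40.133

U is at the origin; UJ runs at -34.0° with length 42.8, so J = 42.8·(cos -34.0°, sin -34.0°) = (35.483, -23.933). ∠UJS = 79.8°, so JS runs at -34.0° + (180° − 79.8°) = 66.200° from the x-axis; with |JS| = 38.3, S = J + 38.3·(cos 66.200°, sin 66.200°) = (50.939, 11.109). JS ⟂ SG; with |SG| = 16.3 on the left of JS, G = S + 16.3·(-0.91496, 0.40355) = (36.025, 17.687). Then |UG| = |G − U| = 40.133.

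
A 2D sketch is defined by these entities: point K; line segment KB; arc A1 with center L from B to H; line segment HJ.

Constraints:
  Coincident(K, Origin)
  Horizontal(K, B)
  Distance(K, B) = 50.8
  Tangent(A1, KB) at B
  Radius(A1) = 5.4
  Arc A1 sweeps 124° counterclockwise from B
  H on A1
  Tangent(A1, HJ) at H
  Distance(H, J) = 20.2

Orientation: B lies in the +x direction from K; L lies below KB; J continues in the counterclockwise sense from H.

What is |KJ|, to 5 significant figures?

62.875

On A1, B sits at bearing 90° from L; a 124° counterclockwise sweep puts H at bearing 214°, so H = L + 5.4·(cos 214°, sin 214°) = (46.323, -8.4196). Since A1 is tangent to HJ there, LH ⟂ HJ, so HJ runs along (−sin 214°, cos 214°); with |HJ| = 20.2, J = (57.619, -25.166). Then |KJ| = |J − K| = 62.875.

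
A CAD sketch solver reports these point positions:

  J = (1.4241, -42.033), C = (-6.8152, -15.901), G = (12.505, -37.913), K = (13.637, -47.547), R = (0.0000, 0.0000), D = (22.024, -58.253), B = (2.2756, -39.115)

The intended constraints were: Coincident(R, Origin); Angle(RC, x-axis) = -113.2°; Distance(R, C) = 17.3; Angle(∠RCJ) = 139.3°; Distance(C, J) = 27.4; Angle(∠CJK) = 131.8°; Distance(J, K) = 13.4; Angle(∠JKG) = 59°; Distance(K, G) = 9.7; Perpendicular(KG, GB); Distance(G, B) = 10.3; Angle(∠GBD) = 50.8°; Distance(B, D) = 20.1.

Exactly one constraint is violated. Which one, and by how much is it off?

Distance(B, D) = 20.1 — off by 7.40.

R = (0.00, 0.00) ✓; RC at -113.2° ✓; |RC| = 17.30 ✓; ∠RCJ = 139.3° ✓; |CJ| = 27.40 ✓; ∠CJK = 131.8° ✓; |JK| = 13.40 ✓; ∠JKG = 59.00° ✓; |KG| = 9.700 ✓; ∠(KG, GB) = 90.00° ✓; |GB| = 10.30 ✓; ∠GBD = 50.80° ✓; |BD| = 27.50 ✗.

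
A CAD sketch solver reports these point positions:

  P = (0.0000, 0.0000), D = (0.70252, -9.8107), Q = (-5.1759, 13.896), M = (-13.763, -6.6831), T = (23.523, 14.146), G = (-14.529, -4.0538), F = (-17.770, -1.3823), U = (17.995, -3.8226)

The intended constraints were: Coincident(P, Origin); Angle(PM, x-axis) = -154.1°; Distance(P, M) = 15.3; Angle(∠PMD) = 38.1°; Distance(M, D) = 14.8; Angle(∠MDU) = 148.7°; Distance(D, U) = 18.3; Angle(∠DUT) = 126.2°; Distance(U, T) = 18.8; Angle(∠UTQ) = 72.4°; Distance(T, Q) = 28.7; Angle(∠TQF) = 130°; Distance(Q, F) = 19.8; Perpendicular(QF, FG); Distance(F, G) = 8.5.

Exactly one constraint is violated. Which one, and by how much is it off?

Distance(F, G) = 8.5 — off by 4.30.

P = (0.00, 0.00) ✓; PM at -154.1° ✓; |PM| = 15.30 ✓; ∠PMD = 38.10° ✓; |MD| = 14.80 ✓; ∠MDU = 148.7° ✓; |DU| = 18.30 ✓; ∠DUT = 126.2° ✓; |UT| = 18.80 ✓; ∠UTQ = 72.40° ✓; |TQ| = 28.70 ✓; ∠TQF = 130.0° ✓; |QF| = 19.80 ✓; ∠(QF, FG) = 90.00° ✓; |FG| = 4.200 ✗.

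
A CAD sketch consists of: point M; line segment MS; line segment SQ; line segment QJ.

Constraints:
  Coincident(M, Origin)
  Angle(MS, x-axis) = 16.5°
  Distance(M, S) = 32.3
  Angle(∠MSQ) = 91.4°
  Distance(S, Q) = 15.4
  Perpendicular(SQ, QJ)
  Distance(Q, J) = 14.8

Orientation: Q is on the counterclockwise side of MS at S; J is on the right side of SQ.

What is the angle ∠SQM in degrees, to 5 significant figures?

63.373°

M is at the origin; MS runs at 16.5° with length 32.3, so S = 32.3·(cos 16.5°, sin 16.5°) = (30.970, 9.1737). ∠MSQ = 91.4°, so SQ runs at 16.5° + (180° − 91.4°) = 105.10° from the x-axis; with |SQ| = 15.4, Q = S + 15.4·(cos 105.10°, sin 105.10°) = (26.958, 24.042). Then cos ∠SQM = QS·QM / (|QS||QM|), giving 63.373°.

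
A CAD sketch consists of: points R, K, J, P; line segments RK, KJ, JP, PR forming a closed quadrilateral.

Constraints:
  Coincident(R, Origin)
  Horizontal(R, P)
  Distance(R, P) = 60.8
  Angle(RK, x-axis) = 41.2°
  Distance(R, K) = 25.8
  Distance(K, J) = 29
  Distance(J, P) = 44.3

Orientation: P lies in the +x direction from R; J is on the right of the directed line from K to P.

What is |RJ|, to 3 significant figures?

21.7

Checks: |KJ| = 29.00 ✓; |JP| = 44.30 ✓.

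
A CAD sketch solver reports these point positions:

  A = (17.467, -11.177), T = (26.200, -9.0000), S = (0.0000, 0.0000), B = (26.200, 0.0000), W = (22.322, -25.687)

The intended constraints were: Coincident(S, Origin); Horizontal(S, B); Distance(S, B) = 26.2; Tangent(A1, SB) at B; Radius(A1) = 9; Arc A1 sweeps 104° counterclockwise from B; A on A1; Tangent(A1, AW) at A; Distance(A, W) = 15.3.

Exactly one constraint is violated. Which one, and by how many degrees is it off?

Tangent(A1, AW) at A — off by 4.50°.

S = (0.00, 0.00) ✓; S.y = 0.00, B.y = 0.00 ✓; |SB| = 26.20 ✓; ∠(TB, BS) = 90.00° ✓; |TB| = 9.000 ✓; bearing(T→A) − bearing(T→B) = 104.0° ✓; |TA| = 9.000 ✓; ∠(TA, AW) = 85.50° ✗; |AW| = 15.30 ✓.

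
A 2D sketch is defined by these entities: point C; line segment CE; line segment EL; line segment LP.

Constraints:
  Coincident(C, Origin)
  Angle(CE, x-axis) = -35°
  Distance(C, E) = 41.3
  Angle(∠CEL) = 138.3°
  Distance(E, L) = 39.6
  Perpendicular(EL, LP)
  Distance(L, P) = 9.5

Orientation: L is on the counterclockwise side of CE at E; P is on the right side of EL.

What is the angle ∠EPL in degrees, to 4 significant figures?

76.51°

C is at the origin; CE runs at -35.0° with length 41.3, so E = 41.3·(cos -35.0°, sin -35.0°) = (33.83, -23.69). ∠CEL = 138.3°, so EL runs at -35.0° + (180° − 138.3°) = 6.700° from the x-axis; with |EL| = 39.6, L = E + 39.6·(cos 6.700°, sin 6.700°) = (73.16, -19.07). EL is perpendicular to LP; with |LP| = 9.5 on the right of EL, P = L + 9.5·(0.1167, -0.9932) = (74.27, -28.50). Then cos ∠EPL = PE·PL / (|PE||PL|), giving 76.51°.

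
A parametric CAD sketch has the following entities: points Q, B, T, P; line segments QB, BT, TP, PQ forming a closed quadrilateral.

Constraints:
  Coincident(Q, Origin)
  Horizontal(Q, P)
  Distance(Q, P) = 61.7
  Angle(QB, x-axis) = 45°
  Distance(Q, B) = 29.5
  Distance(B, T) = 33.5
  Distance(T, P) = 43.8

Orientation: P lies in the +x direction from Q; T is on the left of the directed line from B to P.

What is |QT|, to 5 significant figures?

62.875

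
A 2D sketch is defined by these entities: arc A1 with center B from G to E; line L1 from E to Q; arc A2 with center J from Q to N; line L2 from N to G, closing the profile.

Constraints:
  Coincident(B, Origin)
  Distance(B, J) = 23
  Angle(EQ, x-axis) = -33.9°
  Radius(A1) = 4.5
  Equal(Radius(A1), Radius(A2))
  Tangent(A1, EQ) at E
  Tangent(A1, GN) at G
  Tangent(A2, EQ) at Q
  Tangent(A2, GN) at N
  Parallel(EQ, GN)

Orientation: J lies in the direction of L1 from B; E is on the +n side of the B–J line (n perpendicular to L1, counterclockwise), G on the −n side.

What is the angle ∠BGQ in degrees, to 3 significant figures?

68.6°

The slot axis is L1's direction at -33.9°, so u = (cos -33.9°, sin -33.9°) = (0.830, -0.558) and n = (−sin -33.9°, cos -33.9°) = (0.558, 0.830). B is at the origin and J lies 23.0 along u from B, so J = 23.0·u = (19.1, -12.8). Tangency of A1 to both parallel lines with radius 4.5 puts E and G at B ± 4.5·n: E = (2.51, 3.74), G = (-2.51, -3.74). Equal radii place Q and N the same way about J: Q = J + 4.5·n = (21.6, -9.09), N = J − 4.5·n = (16.6, -16.6). Then cos ∠BGQ = GB·GQ / (|GB||GQ|), giving 68.6°.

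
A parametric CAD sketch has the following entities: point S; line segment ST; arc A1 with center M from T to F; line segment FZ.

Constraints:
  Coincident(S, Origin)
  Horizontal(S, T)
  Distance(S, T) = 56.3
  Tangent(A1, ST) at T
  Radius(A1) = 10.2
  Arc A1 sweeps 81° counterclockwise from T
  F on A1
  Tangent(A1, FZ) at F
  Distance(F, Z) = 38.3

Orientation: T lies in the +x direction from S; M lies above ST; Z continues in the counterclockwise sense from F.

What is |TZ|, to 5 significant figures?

49.134

S is at the origin; ST is horizontal with |ST| = 56.3 and T on the +x side, so T = (56.300, 0.0000). The tangent condition forces MT to be normal to ST, so M = T + (0, 10.2) = (56.300, 10.200). On A1, T sits at bearing -90° from M; an 81° counterclockwise sweep puts F at bearing -9°, so F = M + 10.2·(cos -9°, sin -9°) = (66.374, 8.6044). A1 meets FZ tangentially, so MF is at right angles to FZ, so FZ runs along (−sin -9°, cos -9°); with |FZ| = 38.3, Z = (72.366, 46.433). Then |TZ| = |Z − T| = 49.134.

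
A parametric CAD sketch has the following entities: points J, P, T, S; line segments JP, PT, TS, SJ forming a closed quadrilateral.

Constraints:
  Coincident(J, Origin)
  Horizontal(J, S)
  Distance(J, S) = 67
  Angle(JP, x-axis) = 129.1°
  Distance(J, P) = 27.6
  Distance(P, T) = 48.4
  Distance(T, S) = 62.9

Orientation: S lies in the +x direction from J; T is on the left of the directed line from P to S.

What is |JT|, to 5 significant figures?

52.086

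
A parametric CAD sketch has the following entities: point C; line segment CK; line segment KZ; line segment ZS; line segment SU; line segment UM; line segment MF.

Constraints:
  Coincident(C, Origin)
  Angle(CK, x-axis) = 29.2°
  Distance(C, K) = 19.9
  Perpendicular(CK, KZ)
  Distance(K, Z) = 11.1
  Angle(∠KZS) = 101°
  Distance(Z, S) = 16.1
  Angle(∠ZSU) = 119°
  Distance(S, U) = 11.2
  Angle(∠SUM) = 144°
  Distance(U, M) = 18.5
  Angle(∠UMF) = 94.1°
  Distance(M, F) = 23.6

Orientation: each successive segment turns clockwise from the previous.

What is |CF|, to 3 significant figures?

24.9

C is at the origin; CK runs at 29.2° with length 19.9, so K = (17.4, 9.71). CK is perpendicular to KZ, so KZ runs at -60.8°; with |KZ| = 11.1, Z = (22.8, 0.0190). ∠KZS = 101.0° gives ZS at -140° from the x-axis; with |ZS| = 16.1, S = (10.5, -10.4). ∠ZSU = 119.0° gives SU at 159° from the x-axis; with |SU| = 11.2, U = (0.0192, -6.40). ∠SUM = 144.0° gives UM at 123° from the x-axis; with |UM| = 18.5, M = (-10.1, 9.08). ∠UMF = 94.1° gives MF at 37.3° from the x-axis; with |MF| = 23.6, F = (8.66, 23.4). Then |CF| = |F − C| = 24.9.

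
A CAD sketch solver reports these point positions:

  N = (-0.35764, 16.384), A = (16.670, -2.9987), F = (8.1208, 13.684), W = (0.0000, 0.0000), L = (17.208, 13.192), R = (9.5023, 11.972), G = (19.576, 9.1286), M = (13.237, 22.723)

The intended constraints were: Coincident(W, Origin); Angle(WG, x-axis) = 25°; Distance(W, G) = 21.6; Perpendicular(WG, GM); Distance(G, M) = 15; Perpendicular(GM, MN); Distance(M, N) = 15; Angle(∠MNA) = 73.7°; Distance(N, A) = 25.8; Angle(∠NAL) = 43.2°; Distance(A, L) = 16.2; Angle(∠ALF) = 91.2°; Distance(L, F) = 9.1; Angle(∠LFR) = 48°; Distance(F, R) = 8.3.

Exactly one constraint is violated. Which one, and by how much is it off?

Distance(F, R) = 8.3 — off by 6.10.

W = (0.00, 0.00) ✓; WG at 25.00° ✓; |WG| = 21.60 ✓; ∠(WG, GM) = 90.00° ✓; |GM| = 15.00 ✓; ∠(GM, MN) = 90.00° ✓; |MN| = 15.00 ✓; ∠MNA = 73.70° ✓; |NA| = 25.80 ✓; ∠NAL = 43.20° ✓; |AL| = 16.20 ✓; ∠ALF = 91.20° ✓; |LF| = 9.101 ✓; ∠LFR = 48.00° ✓; |FR| = 2.200 ✗.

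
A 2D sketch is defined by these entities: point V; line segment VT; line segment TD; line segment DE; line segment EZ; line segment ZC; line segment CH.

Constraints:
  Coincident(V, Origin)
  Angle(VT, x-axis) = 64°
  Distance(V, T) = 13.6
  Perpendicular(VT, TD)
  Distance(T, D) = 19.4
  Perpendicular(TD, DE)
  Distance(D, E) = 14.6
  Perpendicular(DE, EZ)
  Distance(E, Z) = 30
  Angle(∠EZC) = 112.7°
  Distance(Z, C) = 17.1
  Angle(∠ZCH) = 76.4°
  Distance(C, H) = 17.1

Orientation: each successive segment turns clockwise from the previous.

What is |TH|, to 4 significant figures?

3.893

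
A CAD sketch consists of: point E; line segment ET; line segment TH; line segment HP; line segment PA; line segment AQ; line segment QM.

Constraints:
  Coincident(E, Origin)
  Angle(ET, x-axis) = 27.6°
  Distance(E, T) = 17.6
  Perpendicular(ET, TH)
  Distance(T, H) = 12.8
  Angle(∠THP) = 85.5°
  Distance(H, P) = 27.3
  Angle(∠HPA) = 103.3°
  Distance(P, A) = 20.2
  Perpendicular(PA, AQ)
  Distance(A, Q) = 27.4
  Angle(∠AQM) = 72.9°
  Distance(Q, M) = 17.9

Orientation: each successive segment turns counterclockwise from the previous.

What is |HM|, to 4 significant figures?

10.37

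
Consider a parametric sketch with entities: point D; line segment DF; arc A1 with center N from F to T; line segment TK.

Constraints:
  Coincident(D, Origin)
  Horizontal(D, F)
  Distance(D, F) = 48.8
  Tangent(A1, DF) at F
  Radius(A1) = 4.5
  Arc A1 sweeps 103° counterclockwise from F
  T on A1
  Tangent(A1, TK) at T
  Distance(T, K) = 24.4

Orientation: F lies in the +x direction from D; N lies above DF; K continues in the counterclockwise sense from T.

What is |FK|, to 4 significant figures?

29.31

D is at the origin; DF is horizontal with |DF| = 48.8 and F on the +x side, so F = (48.80, 0.000). Since A1 is tangent to DF there, NF ⟂ DF, so N = F + (0, 4.5) = (48.80, 4.500). On A1, F sits at bearing -90° from N; a 103° counterclockwise sweep puts T at bearing 13°, so T = N + 4.5·(cos 13°, sin 13°) = (53.18, 5.512). The tangent condition forces NT to be normal to TK, so TK runs along (−sin 13°, cos 13°); with |TK| = 24.4, K = (47.70, 29.29). Then |FK| = |K − F| = 29.31.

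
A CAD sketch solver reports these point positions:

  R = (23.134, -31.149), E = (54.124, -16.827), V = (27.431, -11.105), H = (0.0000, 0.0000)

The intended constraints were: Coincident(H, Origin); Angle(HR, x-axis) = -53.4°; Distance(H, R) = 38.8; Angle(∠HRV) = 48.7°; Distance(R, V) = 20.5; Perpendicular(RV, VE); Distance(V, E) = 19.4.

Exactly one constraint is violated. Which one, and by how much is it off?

Distance(V, E) = 19.4 — off by 7.90.

H = (0.00, 0.00) ✓; HR at -53.40° ✓; |HR| = 38.80 ✓; ∠HRV = 48.70° ✓; |RV| = 20.50 ✓; ∠(RV, VE) = 90.00° ✓; |VE| = 27.30 ✗.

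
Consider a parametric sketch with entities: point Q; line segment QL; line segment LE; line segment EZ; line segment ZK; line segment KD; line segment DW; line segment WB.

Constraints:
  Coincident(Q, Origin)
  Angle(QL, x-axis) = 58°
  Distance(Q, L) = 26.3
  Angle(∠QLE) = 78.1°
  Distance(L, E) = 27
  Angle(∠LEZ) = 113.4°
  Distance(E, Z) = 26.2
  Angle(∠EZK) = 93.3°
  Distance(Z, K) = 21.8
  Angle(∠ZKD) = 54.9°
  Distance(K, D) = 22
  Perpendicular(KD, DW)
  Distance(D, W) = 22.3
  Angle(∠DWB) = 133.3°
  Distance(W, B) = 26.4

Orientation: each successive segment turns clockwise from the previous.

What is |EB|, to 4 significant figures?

48.46

Q is at the origin; QL runs at 58.0° with length 26.3, so L = (13.94, 22.30). ∠QLE = 78.1° gives LE at -43.90° from the x-axis; with |LE| = 27.0, E = (33.39, 3.582). ∠LEZ = 113.4° gives EZ at -110.5° from the x-axis; with |EZ| = 26.2, Z = (24.22, -20.96). ∠EZK = 93.3° gives ZK at 162.8° from the x-axis; with |ZK| = 21.8, K = (3.391, -14.51). ∠ZKD = 54.9° gives KD at 37.70° from the x-axis; with |KD| = 22.0, D = (20.80, -1.059). The perpendicularity gives DW at right angles to KD, so DW runs at -52.30°; with |DW| = 22.3, W = (34.44, -18.70). ∠DWB = 133.3° gives WB at -99.00° from the x-axis; with |WB| = 26.4, B = (30.31, -44.78). Then |EB| = |B − E| = 48.46.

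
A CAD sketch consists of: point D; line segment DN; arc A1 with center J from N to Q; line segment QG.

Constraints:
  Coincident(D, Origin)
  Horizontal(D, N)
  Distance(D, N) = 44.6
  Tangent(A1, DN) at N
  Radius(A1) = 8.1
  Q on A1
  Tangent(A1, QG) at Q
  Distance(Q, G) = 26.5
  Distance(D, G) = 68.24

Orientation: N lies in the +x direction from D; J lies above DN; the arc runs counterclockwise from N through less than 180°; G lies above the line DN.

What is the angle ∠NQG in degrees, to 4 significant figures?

144.8°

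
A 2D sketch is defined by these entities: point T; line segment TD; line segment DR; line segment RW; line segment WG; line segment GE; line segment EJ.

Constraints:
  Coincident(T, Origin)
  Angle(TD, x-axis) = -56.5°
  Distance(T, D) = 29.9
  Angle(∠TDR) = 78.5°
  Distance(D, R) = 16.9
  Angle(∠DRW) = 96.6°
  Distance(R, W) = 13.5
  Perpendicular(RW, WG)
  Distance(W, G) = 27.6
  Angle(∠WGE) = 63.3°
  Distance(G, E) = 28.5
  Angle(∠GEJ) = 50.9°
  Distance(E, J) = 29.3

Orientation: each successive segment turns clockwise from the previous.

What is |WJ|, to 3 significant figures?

3.06

T is at the origin; TD runs at -56.5° with length 29.9, so D = (16.5, -24.9). ∠TDR = 78.5° gives DR at -158° from the x-axis; with |DR| = 16.9, R = (0.834, -31.3). ∠DRW = 96.6° gives RW at 119° from the x-axis; with |RW| = 13.5, W = (-5.63, -19.4). The perpendicularity gives WG at right angles to RW, so WG runs at 28.6°; with |WG| = 27.6, G = (18.6, -6.20). ∠WGE = 63.3° gives GE at -88.1° from the x-axis; with |GE| = 28.5, E = (19.5, -34.7). ∠GEJ = 50.9° gives EJ at 143° from the x-axis; with |EJ| = 29.3, J = (-3.79, -17.0). Then |WJ| = |J − W| = 3.06.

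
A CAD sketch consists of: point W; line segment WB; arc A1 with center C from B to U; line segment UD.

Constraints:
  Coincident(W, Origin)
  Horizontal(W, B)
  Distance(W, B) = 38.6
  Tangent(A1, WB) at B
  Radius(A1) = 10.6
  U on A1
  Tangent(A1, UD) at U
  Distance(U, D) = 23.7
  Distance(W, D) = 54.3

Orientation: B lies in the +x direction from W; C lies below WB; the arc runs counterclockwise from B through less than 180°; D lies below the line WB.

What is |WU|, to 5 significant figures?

33.071

Checks: |WB| = 38.60 ✓; |CU| = 10.60 ✓; ∠(CU, UD) = 90.00° ✓; |UD| = 23.70 ✓; |WD| = 54.30 ✓.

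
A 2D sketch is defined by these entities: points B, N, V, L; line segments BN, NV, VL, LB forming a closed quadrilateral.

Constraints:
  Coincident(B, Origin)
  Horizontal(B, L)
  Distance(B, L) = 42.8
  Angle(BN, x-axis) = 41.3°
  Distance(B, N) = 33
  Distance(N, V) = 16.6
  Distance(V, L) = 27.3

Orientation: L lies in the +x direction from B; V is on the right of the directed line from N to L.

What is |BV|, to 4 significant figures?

18.10

B is at the origin; BL is horizontal with |BL| = 42.8 and L in +x, so L = (42.8, 0). BN runs at 41.3° with |BN| = 33.0, so N = (24.79, 21.78). V is determined by |NV| = 16.6 and |VL| = 27.3 together: it lies at the intersection of circle(N, 16.6) and circle(L, 27.3). With |NL| = 28.26, the foot of the radical line on NL is 5.820 from N and the perpendicular offset is √(16.6² − 5.820²) = 15.55. Taking the right-of-NL solution: V = (16.52, 7.388).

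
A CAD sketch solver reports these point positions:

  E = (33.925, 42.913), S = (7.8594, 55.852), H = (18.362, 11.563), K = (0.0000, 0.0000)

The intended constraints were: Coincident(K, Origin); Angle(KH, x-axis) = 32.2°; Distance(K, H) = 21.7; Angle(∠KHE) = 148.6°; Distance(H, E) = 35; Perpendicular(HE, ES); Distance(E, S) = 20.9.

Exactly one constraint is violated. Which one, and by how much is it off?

Distance(E, S) = 20.9 — off by 8.20.

K = (0.00, 0.00) ✓; KH at 32.20° ✓; |KH| = 21.70 ✓; ∠KHE = 148.6° ✓; |HE| = 35.00 ✓; ∠(HE, ES) = 90.00° ✓; |ES| = 29.10 ✗.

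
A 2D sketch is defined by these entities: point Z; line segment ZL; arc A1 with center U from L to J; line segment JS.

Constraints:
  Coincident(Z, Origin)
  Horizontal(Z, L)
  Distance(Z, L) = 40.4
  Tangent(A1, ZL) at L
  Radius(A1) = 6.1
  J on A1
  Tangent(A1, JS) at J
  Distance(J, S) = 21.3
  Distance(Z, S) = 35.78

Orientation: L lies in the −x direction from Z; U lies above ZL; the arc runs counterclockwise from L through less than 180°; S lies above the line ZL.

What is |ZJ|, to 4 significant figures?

34.94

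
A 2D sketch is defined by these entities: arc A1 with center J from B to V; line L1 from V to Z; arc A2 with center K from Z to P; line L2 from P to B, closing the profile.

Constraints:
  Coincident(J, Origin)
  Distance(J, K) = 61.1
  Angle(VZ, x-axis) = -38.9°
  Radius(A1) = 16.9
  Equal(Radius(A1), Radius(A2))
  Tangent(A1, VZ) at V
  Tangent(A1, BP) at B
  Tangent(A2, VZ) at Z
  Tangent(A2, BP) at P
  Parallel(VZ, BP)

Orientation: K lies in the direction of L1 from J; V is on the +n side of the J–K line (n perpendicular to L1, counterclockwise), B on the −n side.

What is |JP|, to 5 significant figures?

63.394

Tangency of A1 to both parallel lines with radius 16.9 puts V and B at J ± 16.9·n: V = (10.613, 13.152), B = (-10.613, -13.152). Equal radii place Z and P the same way about K: Z = K + 16.9·n = (58.163, -25.216), P = K − 16.9·n = (36.938, -51.521). Then |JP| = |P − J| = 63.394.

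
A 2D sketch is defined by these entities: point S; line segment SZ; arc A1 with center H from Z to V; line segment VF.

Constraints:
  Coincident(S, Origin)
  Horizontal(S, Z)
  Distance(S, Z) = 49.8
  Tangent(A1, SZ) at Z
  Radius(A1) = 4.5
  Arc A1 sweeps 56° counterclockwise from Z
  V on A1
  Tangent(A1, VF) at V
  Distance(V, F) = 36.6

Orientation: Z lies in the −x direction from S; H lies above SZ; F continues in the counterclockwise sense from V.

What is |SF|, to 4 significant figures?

41.24

On A1, Z sits at bearing -90° from H; a 56° counterclockwise sweep puts V at bearing -34°, so V = H + 4.5·(cos -34°, sin -34°) = (-46.07, 1.984). The tangent condition forces HV to be normal to VF, so VF runs along (−sin -34°, cos -34°); with |VF| = 36.6, F = (-25.60, 32.33). Then |SF| = |F − S| = 41.24.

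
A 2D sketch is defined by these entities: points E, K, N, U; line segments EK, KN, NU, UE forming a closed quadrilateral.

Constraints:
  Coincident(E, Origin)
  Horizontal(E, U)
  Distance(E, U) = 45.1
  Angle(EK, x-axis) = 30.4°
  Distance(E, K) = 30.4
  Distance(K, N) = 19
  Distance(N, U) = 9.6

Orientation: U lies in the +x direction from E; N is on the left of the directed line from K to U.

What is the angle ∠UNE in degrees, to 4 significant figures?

82.55°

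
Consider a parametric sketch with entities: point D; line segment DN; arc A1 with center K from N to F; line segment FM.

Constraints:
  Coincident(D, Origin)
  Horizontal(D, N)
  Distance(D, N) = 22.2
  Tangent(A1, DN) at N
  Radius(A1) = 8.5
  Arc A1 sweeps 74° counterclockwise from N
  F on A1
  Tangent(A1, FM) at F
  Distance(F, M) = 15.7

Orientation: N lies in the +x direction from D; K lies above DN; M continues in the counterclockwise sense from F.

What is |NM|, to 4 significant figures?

24.65

D is at the origin; DN is horizontal with |DN| = 22.2 and N on the +x side, so N = (22.20, 0.000). The tangent condition forces KN to be normal to DN, so K = N + (0, 8.5) = (22.20, 8.500). On A1, N sits at bearing -90° from K; a 74° counterclockwise sweep puts F at bearing -16°, so F = K + 8.5·(cos -16°, sin -16°) = (30.37, 6.157). Tangency of A1 to FM means the radius KF is perpendicular to FM, so FM runs along (−sin -16°, cos -16°); with |FM| = 15.7, M = (34.70, 21.25). Then |NM| = |M − N| = 24.65.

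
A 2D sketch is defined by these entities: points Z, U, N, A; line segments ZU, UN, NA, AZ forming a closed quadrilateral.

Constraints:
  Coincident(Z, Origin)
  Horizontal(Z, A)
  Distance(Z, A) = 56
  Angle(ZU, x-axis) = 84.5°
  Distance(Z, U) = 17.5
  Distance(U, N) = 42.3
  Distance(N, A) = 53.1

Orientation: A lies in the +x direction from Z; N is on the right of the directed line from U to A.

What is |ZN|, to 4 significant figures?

25.82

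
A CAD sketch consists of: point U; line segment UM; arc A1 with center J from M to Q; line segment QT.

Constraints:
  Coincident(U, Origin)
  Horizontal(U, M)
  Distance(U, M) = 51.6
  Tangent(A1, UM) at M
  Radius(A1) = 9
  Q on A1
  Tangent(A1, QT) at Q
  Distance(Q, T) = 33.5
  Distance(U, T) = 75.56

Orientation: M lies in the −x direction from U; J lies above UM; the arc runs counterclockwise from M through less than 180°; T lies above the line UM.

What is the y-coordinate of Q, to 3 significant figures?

14.1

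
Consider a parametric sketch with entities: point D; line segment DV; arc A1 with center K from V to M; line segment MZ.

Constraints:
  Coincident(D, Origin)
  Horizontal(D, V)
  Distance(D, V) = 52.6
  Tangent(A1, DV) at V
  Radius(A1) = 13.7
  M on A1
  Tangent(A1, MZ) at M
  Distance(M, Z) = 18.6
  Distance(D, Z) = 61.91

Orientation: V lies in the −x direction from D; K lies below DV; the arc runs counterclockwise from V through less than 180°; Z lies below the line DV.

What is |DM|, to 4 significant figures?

66.72

Checks: |KM| = 13.70 ✓; ∠(KM, MZ) = 90.00° ✓; |MZ| = 18.60 ✓; |DZ| = 61.91 ✓.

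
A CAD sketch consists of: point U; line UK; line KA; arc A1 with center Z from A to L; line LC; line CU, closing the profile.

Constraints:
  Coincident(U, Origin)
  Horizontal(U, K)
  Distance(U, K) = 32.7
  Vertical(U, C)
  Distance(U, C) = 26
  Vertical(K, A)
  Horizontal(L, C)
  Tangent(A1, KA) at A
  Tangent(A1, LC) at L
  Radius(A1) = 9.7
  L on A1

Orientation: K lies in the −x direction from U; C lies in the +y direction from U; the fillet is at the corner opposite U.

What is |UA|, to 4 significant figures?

36.54

The virtual corner opposite U is at (-32.70, 26.00). Since A1 is tangent to KA there, ZA ⟂ KA and the tangent condition forces ZL to be normal to LC, with radius 9.7, so the center Z sits 9.7 in from both sides at Z = (-23.00, 16.30). That places the tangent points at A = (-32.70, 16.30) on KA and L = (-23.00, 26.00) on LC. Then |UA| = |A − U| = 36.54.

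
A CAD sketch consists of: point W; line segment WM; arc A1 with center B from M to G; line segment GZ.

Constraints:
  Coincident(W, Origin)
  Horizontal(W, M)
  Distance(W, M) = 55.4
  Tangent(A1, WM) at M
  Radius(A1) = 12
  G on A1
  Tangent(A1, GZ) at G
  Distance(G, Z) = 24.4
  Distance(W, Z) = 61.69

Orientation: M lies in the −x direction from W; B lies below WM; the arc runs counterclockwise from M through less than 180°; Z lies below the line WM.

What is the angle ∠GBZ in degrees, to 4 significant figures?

63.81°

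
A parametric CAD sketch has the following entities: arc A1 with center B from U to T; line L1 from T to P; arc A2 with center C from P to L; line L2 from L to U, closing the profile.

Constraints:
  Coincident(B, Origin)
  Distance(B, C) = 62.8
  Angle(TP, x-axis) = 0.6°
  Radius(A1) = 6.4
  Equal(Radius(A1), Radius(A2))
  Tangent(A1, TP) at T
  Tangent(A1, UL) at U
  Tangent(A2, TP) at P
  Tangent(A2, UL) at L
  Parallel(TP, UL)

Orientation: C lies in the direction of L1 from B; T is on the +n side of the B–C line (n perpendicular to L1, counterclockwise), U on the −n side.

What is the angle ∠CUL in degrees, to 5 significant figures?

5.8190°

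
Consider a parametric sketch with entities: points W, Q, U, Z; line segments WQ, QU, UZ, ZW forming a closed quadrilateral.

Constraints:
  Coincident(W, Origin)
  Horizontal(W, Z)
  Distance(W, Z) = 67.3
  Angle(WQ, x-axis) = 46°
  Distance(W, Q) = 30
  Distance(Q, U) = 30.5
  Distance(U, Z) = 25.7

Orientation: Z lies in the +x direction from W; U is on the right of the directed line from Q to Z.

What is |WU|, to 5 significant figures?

41.618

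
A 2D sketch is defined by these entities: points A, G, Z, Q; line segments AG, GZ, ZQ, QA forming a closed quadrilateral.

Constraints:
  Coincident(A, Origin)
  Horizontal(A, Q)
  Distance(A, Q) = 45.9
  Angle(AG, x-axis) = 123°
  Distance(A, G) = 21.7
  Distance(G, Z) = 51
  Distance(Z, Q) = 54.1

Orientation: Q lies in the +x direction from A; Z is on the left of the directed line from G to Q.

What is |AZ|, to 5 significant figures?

57.733

Checks: |GZ| = 51.00 ✓; |ZQ| = 54.10 ✓.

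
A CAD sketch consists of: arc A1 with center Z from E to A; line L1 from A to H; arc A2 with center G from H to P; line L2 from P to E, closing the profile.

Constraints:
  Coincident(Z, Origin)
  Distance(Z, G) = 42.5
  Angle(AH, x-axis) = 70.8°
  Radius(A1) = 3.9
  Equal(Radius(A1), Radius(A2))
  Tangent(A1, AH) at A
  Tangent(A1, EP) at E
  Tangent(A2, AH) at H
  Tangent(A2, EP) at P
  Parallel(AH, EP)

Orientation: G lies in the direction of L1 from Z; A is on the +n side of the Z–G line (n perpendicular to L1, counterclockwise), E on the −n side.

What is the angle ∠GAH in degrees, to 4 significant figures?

5.243°

Tangency of A1 to both parallel lines with radius 3.9 puts A and E at Z ± 3.9·n: A = (-3.683, 1.283), E = (3.683, -1.283). Equal radii place H and P the same way about G: H = G + 3.9·n = (10.29, 41.42), P = G − 3.9·n = (17.66, 38.85). Then cos ∠GAH = AG·AH / (|AG||AH|), giving 5.243°.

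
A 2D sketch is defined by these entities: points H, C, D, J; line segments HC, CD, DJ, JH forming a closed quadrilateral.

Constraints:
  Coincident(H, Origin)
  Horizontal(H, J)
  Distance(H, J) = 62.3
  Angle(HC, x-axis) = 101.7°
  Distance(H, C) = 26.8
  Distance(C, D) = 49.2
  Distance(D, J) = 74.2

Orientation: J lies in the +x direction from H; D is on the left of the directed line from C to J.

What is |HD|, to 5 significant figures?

69.339

H is at the origin; H and J share the same y with |HJ| = 62.3 and J in +x, so J = (62.3, 0). HC runs at 101.7° with |HC| = 26.8, so C = (-5.4347, 26.243). D is determined by |CD| = 49.2 and |DJ| = 74.2 together: it lies at the intersection of circle(C, 49.2) and circle(J, 74.2). With |CJ| = 72.641, the foot of the radical line on CJ is 15.086 from C and the perpendicular offset is √(49.2² − 15.086²) = 46.830. Taking the left-of-CJ solution: D = (25.551, 64.460).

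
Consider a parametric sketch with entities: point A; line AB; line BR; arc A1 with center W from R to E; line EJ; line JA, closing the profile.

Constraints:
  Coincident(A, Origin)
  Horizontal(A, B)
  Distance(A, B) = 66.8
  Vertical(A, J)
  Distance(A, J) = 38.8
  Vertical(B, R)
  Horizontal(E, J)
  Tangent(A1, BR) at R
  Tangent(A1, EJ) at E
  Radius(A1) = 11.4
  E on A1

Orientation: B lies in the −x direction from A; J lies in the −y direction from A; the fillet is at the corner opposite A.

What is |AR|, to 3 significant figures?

72.2

A is at the origin; A and B share the same y with |AB| = 66.8 and B on the −x side, so B = (-66.8, 0.00). AJ is vertical with |AJ| = 38.8 and J on the −y side, so J = (0.00, -38.8). The virtual corner opposite A is at (-66.8, -38.8). Since A1 is tangent to BR there, WR ⟂ BR and since A1 is tangent to EJ there, WE ⟂ EJ, with radius 11.4, so the center W sits 11.4 in from both sides at W = (-55.4, -27.4). That places the tangent points at R = (-66.8, -27.4) on BR and E = (-55.4, -38.8) on EJ. Then |AR| = |R − A| = 72.2.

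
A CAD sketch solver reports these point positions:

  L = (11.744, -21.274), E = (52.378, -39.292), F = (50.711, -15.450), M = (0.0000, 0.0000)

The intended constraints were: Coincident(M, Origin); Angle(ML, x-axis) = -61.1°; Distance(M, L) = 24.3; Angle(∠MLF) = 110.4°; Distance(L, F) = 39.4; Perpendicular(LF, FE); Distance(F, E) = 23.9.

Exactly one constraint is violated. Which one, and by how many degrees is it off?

Perpendicular(LF, FE) — off by 4.50°.

M = (0.00, 0.00) ✓; ML at -61.10° ✓; |ML| = 24.30 ✓; ∠MLF = 110.4° ✓; |LF| = 39.40 ✓; ∠(LF, FE) = 94.50° ✗; |FE| = 23.90 ✓.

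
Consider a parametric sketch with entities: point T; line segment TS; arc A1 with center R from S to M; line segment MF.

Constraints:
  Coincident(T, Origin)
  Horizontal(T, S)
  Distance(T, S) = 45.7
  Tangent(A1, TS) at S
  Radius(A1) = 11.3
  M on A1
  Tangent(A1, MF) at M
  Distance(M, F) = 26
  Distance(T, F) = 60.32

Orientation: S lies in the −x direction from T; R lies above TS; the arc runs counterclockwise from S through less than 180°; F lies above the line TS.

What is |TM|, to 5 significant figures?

38.639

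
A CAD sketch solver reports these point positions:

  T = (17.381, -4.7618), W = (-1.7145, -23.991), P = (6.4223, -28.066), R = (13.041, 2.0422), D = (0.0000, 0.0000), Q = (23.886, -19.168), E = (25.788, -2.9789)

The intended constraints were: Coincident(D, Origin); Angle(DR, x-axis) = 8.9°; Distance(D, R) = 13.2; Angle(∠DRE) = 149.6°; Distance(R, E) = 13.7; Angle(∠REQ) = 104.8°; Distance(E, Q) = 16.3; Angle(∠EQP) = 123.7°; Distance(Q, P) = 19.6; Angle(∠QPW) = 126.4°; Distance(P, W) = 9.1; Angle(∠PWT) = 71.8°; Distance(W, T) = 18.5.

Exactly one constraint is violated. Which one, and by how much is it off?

Distance(W, T) = 18.5 — off by 8.60.

D = (0.00, 0.00) ✓; DR at 8.900° ✓; |DR| = 13.20 ✓; ∠DRE = 149.6° ✓; |RE| = 13.70 ✓; ∠REQ = 104.8° ✓; |EQ| = 16.30 ✓; ∠EQP = 123.7° ✓; |QP| = 19.60 ✓; ∠QPW = 126.4° ✓; |PW| = 9.100 ✓; ∠PWT = 71.80° ✓; |WT| = 27.10 ✗.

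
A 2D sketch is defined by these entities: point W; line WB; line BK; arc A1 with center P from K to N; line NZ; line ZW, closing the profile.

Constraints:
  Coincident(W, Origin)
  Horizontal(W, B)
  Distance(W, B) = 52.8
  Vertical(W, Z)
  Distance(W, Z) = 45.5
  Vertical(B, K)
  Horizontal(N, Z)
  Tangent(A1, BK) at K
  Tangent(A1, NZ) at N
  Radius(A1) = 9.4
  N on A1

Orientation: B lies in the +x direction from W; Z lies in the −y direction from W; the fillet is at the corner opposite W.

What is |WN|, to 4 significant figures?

62.88

W is at the origin; W and B share the same y with |WB| = 52.8 and B on the +x side, so B = (52.80, 0.000). WZ is vertical with |WZ| = 45.5 and Z on the −y side, so Z = (0.000, -45.50). The virtual corner opposite W is at (52.80, -45.50). The tangent condition forces PK to be normal to BK and since A1 is tangent to NZ there, PN ⟂ NZ, with radius 9.4, so the center P sits 9.4 in from both sides at P = (43.40, -36.10). That places the tangent points at K = (52.80, -36.10) on BK and N = (43.40, -45.50) on NZ. Then |WN| = |N − W| = 62.88.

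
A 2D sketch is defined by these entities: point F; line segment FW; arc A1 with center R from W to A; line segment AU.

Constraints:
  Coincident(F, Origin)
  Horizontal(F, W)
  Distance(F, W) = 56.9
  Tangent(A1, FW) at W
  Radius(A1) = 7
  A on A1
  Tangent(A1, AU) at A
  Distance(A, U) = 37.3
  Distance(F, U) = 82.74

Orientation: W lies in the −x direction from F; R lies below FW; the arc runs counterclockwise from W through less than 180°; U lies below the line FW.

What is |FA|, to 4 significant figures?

64.01

Checks: ∠(RW, WF) = 90.00° ✓; |RW| = 7.000 ✓; |RA| = 7.000 ✓; ∠(RA, AU) = 90.00° ✓; |AU| = 37.30 ✓; |FU| = 82.74 ✓.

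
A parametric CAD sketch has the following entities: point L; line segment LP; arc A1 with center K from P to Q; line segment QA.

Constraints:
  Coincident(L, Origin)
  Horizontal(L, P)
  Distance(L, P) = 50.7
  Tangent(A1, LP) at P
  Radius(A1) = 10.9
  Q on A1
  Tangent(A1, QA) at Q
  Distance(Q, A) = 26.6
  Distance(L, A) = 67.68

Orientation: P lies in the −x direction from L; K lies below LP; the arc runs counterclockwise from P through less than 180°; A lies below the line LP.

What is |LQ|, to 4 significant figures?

62.76

L is at the origin; LP is horizontal with |LP| = 50.7 and P on the −x side, so P = (-50.70, 0.000). Tangency of A1 to LP means the radius KP is perpendicular to LP, so K = P + (0, -10.9) = (-50.70, -10.90). Since KQ ⟂ QA (tangency), |KA| = √(10.9² + 26.6²) = 28.75 regardless of where Q sits on A1. So A lies on both circle(L, 67.68) and circle(K, 28.75); the below-LP intersection is A = (-55.09, -39.31). Q is the foot of the tangent from A: Q = (-61.30, -13.44).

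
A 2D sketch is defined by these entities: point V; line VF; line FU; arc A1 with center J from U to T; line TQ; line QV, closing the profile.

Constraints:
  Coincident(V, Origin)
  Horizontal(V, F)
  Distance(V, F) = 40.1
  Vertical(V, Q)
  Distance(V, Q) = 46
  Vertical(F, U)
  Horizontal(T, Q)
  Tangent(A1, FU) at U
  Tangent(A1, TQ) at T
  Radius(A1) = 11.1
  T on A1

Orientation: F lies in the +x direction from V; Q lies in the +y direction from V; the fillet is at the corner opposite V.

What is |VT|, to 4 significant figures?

54.38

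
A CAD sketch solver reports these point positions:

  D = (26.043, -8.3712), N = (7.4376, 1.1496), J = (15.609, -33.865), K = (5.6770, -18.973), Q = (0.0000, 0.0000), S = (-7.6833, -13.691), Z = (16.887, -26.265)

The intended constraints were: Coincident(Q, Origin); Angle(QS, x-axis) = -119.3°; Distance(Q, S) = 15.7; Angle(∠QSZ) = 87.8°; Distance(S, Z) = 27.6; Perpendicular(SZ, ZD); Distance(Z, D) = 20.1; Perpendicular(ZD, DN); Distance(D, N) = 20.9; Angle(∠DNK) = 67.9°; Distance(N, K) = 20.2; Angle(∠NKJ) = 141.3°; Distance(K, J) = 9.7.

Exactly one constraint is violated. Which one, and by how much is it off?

Distance(K, J) = 9.7 — off by 8.20.

Q = (0.00, 0.00) ✓; QS at -119.3° ✓; |QS| = 15.70 ✓; ∠QSZ = 87.80° ✓; |SZ| = 27.60 ✓; ∠(SZ, ZD) = 90.00° ✓; |ZD| = 20.10 ✓; ∠(ZD, DN) = 90.00° ✓; |DN| = 20.90 ✓; ∠DNK = 67.90° ✓; |NK| = 20.20 ✓; ∠NKJ = 141.3° ✓; |KJ| = 17.90 ✗.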